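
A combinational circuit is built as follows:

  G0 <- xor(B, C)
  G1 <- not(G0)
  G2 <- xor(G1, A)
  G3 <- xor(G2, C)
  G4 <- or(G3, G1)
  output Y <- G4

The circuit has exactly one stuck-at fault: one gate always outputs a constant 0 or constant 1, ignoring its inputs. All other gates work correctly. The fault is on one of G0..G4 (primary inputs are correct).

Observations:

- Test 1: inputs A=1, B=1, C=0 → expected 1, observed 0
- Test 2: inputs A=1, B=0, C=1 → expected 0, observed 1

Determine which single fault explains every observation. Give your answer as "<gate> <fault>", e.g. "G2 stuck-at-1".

G2 stuck-at-0

Fault-free values for test 1 (A=1, B=1, C=0): G0=1, G1=0, G2=1, G3=1, G4=1, giving Y=1. Observed 0.
Test 1: faults giving observed 0 are {G2 stuck-at-0, G3 stuck-at-0, G4 stuck-at-0}.
Test 2 (A=1, B=0, C=1): fault-free G0=1, G1=0, G2=1, G3=0, G4=0 → 0; observed 1. Eliminates G3 stuck-at-0, G4 stuck-at-0.
Only G2 stuck-at-0 is consistent with every test.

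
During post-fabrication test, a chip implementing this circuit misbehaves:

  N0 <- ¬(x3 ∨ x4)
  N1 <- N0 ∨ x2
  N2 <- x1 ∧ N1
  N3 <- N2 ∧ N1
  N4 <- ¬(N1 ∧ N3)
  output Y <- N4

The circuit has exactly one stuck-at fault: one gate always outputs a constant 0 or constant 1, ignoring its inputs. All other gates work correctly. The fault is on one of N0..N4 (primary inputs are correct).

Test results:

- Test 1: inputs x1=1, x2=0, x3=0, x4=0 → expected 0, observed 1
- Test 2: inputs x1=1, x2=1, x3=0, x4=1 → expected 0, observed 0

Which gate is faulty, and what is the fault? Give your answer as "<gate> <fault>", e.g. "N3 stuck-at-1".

Fault-free values for test 1 (x1=1, x2=0, x3=0, x4=0): N0=1, N1=1, N2=1, N3=1, N4=0, giving Y=0. Observed 1.
Test 1: faults giving observed 1 are {N0 stuck-at-0, N1 stuck-at-0, N2 stuck-at-0, N3 stuck-at-0, N4 stuck-at-1}.
Test 2 (x1=1, x2=1, x3=0, x4=1): fault-free N0=0, N1=1, N2=1, N3=1, N4=0 → 0; observed 0. Eliminates N1 stuck-at-0, N2 stuck-at-0, N3 stuck-at-0, N4 stuck-at-1.
Only N0 stuck-at-0 is consistent with every test.

N0 stuck-at-0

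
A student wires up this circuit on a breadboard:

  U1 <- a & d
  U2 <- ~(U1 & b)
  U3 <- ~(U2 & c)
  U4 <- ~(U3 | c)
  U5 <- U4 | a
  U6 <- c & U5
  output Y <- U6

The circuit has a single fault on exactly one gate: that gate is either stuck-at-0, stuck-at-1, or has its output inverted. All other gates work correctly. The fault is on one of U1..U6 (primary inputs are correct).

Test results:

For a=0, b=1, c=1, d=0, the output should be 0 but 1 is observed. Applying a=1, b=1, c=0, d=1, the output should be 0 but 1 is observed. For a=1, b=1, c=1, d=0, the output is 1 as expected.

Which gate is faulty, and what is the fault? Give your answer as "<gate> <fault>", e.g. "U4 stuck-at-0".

U6 stuck-at-1

Fault-free values for test 1 (a=0, b=1, c=1, d=0): U1=0, U2=1, U3=0, U4=0, U5=0, U6=0, giving Y=0. Observed 1.
Test 1: faults giving observed 1 are {U4 stuck-at-1, U4 inverted output, U5 stuck-at-1, U5 inverted output, U6 stuck-at-1, U6 inverted output}.
Test 2 (a=1, b=1, c=0, d=1): fault-free U1=1, U2=0, U3=1, U4=0, U5=1, U6=0 → 0; observed 1. Eliminates U4 stuck-at-1, U4 inverted output, U5 stuck-at-1, U5 inverted output.
Test 3 (a=1, b=1, c=1, d=0): fault-free U1=0, U2=1, U3=0, U4=0, U5=1, U6=1 → 1; observed 1. Eliminates U6 inverted output.
Only U6 stuck-at-1 is consistent with every test.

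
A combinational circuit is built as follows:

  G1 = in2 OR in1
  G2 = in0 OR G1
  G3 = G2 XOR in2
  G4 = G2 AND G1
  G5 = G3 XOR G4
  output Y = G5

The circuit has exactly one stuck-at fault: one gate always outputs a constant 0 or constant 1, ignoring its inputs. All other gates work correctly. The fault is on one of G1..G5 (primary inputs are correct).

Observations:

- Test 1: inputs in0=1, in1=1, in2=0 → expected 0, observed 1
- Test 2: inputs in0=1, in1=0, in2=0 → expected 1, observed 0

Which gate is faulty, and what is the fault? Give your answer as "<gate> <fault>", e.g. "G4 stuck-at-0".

G3 stuck-at-0

Fault-free values for test 1 (in0=1, in1=1, in2=0): G1=1, G2=1, G3=1, G4=1, G5=0, giving Y=0. Observed 1.
Test 1: faults giving observed 1 are {G1 stuck-at-0, G3 stuck-at-0, G4 stuck-at-0, G5 stuck-at-1}.
Test 2 (in0=1, in1=0, in2=0): fault-free G1=0, G2=1, G3=1, G4=0, G5=1 → 1; observed 0. Eliminates G1 stuck-at-0, G4 stuck-at-0, G5 stuck-at-1.
Only G3 stuck-at-0 is consistent with every test.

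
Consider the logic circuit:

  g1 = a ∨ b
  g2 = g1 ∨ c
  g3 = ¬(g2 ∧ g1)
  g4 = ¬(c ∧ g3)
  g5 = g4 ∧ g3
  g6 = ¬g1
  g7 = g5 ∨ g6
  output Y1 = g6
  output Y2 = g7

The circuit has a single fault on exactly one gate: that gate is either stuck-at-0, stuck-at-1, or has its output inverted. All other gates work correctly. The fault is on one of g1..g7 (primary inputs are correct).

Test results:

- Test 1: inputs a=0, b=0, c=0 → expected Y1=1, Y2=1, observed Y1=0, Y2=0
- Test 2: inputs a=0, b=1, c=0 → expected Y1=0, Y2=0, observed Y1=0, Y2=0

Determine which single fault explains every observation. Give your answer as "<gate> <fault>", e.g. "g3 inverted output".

g1 stuck-at-1

Fault-free values for test 1 (a=0, b=0, c=0): g1=0, g2=0, g3=1, g4=1, g5=1, g6=1, g7=1, giving Y1=1, Y2=1. Observed Y1=0, Y2=0.
Test 1: faults giving observed Y1=0, Y2=0 are {g1 stuck-at-1, g1 inverted output}.
Test 2 (a=0, b=1, c=0): fault-free g1=1, g2=1, g3=0, g4=1, g5=0, g6=0, g7=0 → Y1=0, Y2=0; observed Y1=0, Y2=0. Eliminates g1 inverted output.
Only g1 stuck-at-1 is consistent with every test.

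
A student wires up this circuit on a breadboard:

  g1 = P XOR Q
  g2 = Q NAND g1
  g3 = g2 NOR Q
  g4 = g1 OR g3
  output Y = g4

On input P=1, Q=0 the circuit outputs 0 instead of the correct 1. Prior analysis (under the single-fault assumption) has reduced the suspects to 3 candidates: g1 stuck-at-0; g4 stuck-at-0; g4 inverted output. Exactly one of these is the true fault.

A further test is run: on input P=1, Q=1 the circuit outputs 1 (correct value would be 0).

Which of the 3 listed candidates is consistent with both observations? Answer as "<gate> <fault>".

g4 inverted output

Evaluate each candidate on input P=1, Q=1:
  g1 stuck-at-0: g1=0 [stuck-at-0], g2=1, g3=0, g4=0 → 0 — eliminated
  g4 stuck-at-0: g1=0, g2=1, g3=0, g4=0 [stuck-at-0] → 0 — eliminated
  g4 inverted output: g1=0, g2=1, g3=0, g4=1 [inverted output] → 1 — matches
Only g4 inverted output reproduces the observed 1.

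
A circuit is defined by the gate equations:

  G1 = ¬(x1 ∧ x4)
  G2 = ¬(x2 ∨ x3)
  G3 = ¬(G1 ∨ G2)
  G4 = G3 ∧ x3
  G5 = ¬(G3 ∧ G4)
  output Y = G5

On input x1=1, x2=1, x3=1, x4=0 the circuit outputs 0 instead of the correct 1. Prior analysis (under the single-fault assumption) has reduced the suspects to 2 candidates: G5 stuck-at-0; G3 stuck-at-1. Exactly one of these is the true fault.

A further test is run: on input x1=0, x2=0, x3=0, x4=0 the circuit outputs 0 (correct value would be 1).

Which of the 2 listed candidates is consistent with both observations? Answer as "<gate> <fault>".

Evaluate each candidate on input x1=0, x2=0, x3=0, x4=0:
  G5 stuck-at-0: G1=1, G2=1, G3=0, G4=0, G5=0 [stuck-at-0] → 0 — matches
  G3 stuck-at-1: G1=1, G2=1, G3=1 [stuck-at-1], G4=0, G5=1 → 1 — eliminated
Only G5 stuck-at-0 reproduces the observed 0.

G5 stuck-at-0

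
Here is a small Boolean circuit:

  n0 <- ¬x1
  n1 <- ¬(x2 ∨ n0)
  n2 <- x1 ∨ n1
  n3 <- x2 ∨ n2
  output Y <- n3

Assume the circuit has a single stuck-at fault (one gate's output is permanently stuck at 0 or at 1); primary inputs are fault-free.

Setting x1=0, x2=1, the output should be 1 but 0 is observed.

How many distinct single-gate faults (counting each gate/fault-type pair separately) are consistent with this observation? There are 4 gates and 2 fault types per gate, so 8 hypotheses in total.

Fault-free: n0=1, n1=0, n2=0, n3=1 → 1. Observed 0.
  n0 stuck-at-0: output 1 ✗
  n0 stuck-at-1: output 1 ✗
  n1 stuck-at-0: output 1 ✗
  n1 stuck-at-1: output 1 ✗
  n2 stuck-at-0: output 1 ✗
  n2 stuck-at-1: output 1 ✗
  n3 stuck-at-0: output 0 ✓
  n3 stuck-at-1: output 1 ✗
Consistent faults: {n3 stuck-at-0} — 1 in all.

1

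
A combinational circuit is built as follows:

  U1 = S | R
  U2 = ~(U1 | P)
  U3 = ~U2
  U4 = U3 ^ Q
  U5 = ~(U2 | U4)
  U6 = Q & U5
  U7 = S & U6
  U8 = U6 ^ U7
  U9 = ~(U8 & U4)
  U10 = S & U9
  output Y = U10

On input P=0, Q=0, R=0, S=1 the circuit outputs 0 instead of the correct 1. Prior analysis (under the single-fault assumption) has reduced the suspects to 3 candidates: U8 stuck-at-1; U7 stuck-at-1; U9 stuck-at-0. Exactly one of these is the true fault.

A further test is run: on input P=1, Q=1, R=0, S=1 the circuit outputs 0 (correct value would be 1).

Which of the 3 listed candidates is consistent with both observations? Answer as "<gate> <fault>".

U9 stuck-at-0

Evaluate each candidate on input P=1, Q=1, R=0, S=1:
  U8 stuck-at-1: U1=1, U2=0, U3=1, U4=0, U5=1, U6=1, U7=1, U8=1 [stuck-at-1], U9=1, U10=1 → 1 — eliminated
  U7 stuck-at-1: U1=1, U2=0, U3=1, U4=0, U5=1, U6=1, U7=1 [stuck-at-1], U8=0, U9=1, U10=1 → 1 — eliminated
  U9 stuck-at-0: U1=1, U2=0, U3=1, U4=0, U5=1, U6=1, U7=1, U8=0, U9=0 [stuck-at-0], U10=0 → 0 — matches
Only U9 stuck-at-0 reproduces the observed 0.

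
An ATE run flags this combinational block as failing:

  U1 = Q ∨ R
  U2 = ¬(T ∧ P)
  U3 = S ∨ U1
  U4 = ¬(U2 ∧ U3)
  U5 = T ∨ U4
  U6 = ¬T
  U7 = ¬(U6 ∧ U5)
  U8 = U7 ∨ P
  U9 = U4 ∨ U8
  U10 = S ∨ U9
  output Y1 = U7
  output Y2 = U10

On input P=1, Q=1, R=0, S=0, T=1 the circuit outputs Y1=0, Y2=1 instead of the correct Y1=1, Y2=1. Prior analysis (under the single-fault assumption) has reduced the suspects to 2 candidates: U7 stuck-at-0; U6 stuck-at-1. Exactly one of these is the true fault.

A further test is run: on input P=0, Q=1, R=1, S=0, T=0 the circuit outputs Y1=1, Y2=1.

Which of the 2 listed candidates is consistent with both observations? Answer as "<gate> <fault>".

Evaluate each candidate on input P=0, Q=1, R=1, S=0, T=0:
  U7 stuck-at-0: U1=1, U2=1, U3=1, U4=0, U5=0, U6=1, U7=0 [stuck-at-0], U8=0, U9=0, U10=0 → Y1=0, Y2=0 — eliminated
  U6 stuck-at-1: U1=1, U2=1, U3=1, U4=0, U5=0, U6=1 [stuck-at-1], U7=1, U8=1, U9=1, U10=1 → Y1=1, Y2=1 — matches
Only U6 stuck-at-1 reproduces the observed Y1=1, Y2=1.

U6 stuck-at-1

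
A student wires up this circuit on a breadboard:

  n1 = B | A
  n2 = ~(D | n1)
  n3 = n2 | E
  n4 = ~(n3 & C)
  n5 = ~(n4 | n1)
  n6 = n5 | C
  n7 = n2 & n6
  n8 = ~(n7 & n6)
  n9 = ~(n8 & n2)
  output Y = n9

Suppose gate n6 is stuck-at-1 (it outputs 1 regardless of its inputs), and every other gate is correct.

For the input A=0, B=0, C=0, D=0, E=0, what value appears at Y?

Propagate with n6 forced: n1=0, n2=1, n3=1, n4=1, n5=0, n6=1 [stuck-at-1], n7=1, n8=0, n9=1.
So Y = 1. (Without the fault it would be 0.)

1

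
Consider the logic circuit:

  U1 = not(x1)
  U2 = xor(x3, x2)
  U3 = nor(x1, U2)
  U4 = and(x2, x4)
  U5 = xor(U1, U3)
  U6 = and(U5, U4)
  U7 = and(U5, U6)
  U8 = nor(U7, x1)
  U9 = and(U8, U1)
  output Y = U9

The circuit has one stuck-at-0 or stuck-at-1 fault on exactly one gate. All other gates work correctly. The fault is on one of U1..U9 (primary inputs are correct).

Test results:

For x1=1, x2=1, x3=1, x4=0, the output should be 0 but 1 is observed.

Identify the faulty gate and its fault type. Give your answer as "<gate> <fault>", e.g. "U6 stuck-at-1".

Fault-free values for test 1 (x1=1, x2=1, x3=1, x4=0): U1=0, U2=0, U3=0, U4=0, U5=0, U6=0, U7=0, U8=0, U9=0, giving Y=0. Observed 1.
Test 1: faults giving observed 1 are {U9 stuck-at-1}.
Only U9 stuck-at-1 is consistent with every test.

U9 stuck-at-1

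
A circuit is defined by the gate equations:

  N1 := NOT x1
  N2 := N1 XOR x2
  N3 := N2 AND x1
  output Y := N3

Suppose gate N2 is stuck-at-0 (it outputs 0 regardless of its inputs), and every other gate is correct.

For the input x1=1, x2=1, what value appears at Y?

Propagate with N2 forced: N1=0, N2=0 [stuck-at-0], N3=0.
So Y = 0. (Without the fault it would be 1.)

0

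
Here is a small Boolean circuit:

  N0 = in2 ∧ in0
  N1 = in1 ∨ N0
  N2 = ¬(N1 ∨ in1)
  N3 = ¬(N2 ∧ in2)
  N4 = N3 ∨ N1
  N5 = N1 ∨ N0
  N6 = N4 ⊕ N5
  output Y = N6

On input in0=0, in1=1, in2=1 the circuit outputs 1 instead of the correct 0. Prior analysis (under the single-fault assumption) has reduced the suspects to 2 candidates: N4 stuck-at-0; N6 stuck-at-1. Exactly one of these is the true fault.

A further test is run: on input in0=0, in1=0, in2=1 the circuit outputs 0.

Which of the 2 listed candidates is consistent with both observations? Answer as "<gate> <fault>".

N4 stuck-at-0

Evaluate each candidate on input in0=0, in1=0, in2=1:
  N4 stuck-at-0: N0=0, N1=0, N2=1, N3=0, N4=0 [stuck-at-0], N5=0, N6=0 → 0 — matches
  N6 stuck-at-1: N0=0, N1=0, N2=1, N3=0, N4=0, N5=0, N6=1 [stuck-at-1] → 1 — eliminated
Only N4 stuck-at-0 reproduces the observed 0.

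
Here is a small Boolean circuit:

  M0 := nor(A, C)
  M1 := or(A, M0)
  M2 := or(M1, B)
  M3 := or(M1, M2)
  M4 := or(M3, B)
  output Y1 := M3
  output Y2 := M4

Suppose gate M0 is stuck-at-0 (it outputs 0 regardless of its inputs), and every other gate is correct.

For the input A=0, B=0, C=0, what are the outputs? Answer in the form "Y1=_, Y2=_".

Y1=0, Y2=0

Propagate with M0 forced: M0=0 [stuck-at-0], M1=0, M2=0, M3=0, M4=0.
So the outputs are Y1=0, Y2=0. (Without the fault they would be Y1=1, Y2=1.)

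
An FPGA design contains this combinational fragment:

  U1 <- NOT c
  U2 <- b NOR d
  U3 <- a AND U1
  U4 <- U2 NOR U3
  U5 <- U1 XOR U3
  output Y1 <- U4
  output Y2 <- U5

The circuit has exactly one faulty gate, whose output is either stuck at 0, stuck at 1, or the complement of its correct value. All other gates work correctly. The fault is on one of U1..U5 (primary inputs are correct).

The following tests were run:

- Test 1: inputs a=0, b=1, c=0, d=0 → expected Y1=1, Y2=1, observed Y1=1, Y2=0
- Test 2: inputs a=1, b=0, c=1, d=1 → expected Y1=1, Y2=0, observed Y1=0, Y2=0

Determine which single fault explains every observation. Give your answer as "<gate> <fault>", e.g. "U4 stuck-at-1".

Fault-free values for test 1 (a=0, b=1, c=0, d=0): U1=1, U2=0, U3=0, U4=1, U5=1, giving Y1=1, Y2=1. Observed Y1=1, Y2=0.
Test 1: faults giving observed Y1=1, Y2=0 are {U1 stuck-at-0, U1 inverted output, U5 stuck-at-0, U5 inverted output}.
Test 2 (a=1, b=0, c=1, d=1): fault-free U1=0, U2=0, U3=0, U4=1, U5=0 → Y1=1, Y2=0; observed Y1=0, Y2=0. Eliminates U1 stuck-at-0, U5 stuck-at-0, U5 inverted output.
Only U1 inverted output is consistent with every test.

U1 inverted output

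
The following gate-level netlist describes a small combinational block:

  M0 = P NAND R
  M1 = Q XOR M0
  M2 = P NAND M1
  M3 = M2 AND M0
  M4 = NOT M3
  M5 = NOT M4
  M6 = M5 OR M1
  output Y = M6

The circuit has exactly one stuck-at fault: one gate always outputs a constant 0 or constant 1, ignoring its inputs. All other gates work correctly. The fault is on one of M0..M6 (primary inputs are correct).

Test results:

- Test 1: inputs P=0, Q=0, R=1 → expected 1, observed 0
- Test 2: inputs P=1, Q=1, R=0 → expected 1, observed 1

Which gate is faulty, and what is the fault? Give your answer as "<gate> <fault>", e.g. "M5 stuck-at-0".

M0 stuck-at-0

Fault-free values for test 1 (P=0, Q=0, R=1): M0=1, M1=1, M2=1, M3=1, M4=0, M5=1, M6=1, giving Y=1. Observed 0.
Test 1: faults giving observed 0 are {M0 stuck-at-0, M6 stuck-at-0}.
Test 2 (P=1, Q=1, R=0): fault-free M0=1, M1=0, M2=1, M3=1, M4=0, M5=1, M6=1 → 1; observed 1. Eliminates M6 stuck-at-0.
Only M0 stuck-at-0 is consistent with every test.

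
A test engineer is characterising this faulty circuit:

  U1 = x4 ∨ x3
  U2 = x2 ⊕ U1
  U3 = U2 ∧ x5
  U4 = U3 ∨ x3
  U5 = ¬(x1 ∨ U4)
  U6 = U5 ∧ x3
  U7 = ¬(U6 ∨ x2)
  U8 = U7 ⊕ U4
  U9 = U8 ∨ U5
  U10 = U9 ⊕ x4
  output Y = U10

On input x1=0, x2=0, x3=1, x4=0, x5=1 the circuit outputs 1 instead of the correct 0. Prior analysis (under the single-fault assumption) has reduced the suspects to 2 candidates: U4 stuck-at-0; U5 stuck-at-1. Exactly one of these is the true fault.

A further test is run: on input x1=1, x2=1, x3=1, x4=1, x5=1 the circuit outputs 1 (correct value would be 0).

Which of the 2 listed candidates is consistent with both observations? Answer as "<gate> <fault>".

U4 stuck-at-0

Evaluate each candidate on input x1=1, x2=1, x3=1, x4=1, x5=1:
  U4 stuck-at-0: U1=1, U2=0, U3=0, U4=0 [stuck-at-0], U5=0, U6=0, U7=0, U8=0, U9=0, U10=1 → 1 — matches
  U5 stuck-at-1: U1=1, U2=0, U3=0, U4=1, U5=1 [stuck-at-1], U6=1, U7=0, U8=1, U9=1, U10=0 → 0 — eliminated
Only U4 stuck-at-0 reproduces the observed 1.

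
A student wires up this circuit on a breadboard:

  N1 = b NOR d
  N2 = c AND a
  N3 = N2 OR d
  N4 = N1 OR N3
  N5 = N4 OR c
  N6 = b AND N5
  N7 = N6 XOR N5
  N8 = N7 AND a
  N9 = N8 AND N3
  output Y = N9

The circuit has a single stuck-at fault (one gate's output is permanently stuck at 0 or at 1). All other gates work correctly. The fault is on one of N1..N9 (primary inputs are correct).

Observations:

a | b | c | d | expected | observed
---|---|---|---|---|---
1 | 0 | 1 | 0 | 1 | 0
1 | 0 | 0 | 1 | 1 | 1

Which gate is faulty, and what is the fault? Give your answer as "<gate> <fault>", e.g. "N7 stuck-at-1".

Fault-free values for test 1 (a=1, b=0, c=1, d=0): N1=1, N2=1, N3=1, N4=1, N5=1, N6=0, N7=1, N8=1, N9=1, giving Y=1. Observed 0.
Test 1: faults giving observed 0 are {N2 stuck-at-0, N3 stuck-at-0, N5 stuck-at-0, N6 stuck-at-1, N7 stuck-at-0, N8 stuck-at-0, N9 stuck-at-0}.
Test 2 (a=1, b=0, c=0, d=1): fault-free N1=0, N2=0, N3=1, N4=1, N5=1, N6=0, N7=1, N8=1, N9=1 → 1; observed 1. Eliminates N3 stuck-at-0, N5 stuck-at-0, N6 stuck-at-1, N7 stuck-at-0, N8 stuck-at-0, N9 stuck-at-0.
Only N2 stuck-at-0 is consistent with every test.

N2 stuck-at-0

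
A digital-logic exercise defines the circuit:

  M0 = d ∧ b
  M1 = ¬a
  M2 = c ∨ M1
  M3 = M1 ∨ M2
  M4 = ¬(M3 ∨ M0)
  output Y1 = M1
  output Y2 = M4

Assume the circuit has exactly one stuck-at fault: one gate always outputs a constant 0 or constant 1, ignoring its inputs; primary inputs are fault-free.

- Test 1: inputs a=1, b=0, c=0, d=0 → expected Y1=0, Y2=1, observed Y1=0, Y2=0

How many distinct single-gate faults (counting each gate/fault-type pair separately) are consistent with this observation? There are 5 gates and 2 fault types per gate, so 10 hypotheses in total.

Fault-free: M0=0, M1=0, M2=0, M3=0, M4=1 → Y1=0, Y2=1. Observed Y1=0, Y2=0.
  M0 stuck-at-0: output Y1=0, Y2=1 ✗
  M0 stuck-at-1: output Y1=0, Y2=0 ✓
  M1 stuck-at-0: output Y1=0, Y2=1 ✗
  M1 stuck-at-1: output Y1=1, Y2=0 ✗
  M2 stuck-at-0: output Y1=0, Y2=1 ✗
  M2 stuck-at-1: output Y1=0, Y2=0 ✓
  M3 stuck-at-0: output Y1=0, Y2=1 ✗
  M3 stuck-at-1: output Y1=0, Y2=0 ✓
  M4 stuck-at-0: output Y1=0, Y2=0 ✓
  M4 stuck-at-1: output Y1=0, Y2=1 ✗
Consistent faults: {M0 stuck-at-1, M2 stuck-at-1, M3 stuck-at-1, M4 stuck-at-0} — 4 in all.

4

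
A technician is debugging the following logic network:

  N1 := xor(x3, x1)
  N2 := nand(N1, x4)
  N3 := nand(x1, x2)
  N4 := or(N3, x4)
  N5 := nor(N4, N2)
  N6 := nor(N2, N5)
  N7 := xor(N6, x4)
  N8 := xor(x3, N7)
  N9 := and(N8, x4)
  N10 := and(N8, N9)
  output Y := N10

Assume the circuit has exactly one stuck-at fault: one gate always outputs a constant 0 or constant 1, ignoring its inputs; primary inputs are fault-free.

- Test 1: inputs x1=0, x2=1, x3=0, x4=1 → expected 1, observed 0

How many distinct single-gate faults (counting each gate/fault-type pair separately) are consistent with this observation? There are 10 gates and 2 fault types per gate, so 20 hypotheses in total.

7

Fault-free: N1=0, N2=1, N3=1, N4=1, N5=0, N6=0, N7=1, N8=1, N9=1, N10=1 → 1. Observed 0.
  N1: stuck-at-1 ✓; others ✗
  N2: stuck-at-0 ✓; others ✗
  N3: none of the 2 fault types match ✗
  N4: none of the 2 fault types match ✗
  N5: none of the 2 fault types match ✗
  N6: stuck-at-1 ✓; others ✗
  N7: stuck-at-0 ✓; others ✗
  N8: stuck-at-0 ✓; others ✗
  N9: stuck-at-0 ✓; others ✗
  N10: stuck-at-0 ✓; others ✗
Consistent faults: {N1 stuck-at-1, N2 stuck-at-0, N6 stuck-at-1, N7 stuck-at-0, N8 stuck-at-0, N9 stuck-at-0, N10 stuck-at-0} — 7 in all.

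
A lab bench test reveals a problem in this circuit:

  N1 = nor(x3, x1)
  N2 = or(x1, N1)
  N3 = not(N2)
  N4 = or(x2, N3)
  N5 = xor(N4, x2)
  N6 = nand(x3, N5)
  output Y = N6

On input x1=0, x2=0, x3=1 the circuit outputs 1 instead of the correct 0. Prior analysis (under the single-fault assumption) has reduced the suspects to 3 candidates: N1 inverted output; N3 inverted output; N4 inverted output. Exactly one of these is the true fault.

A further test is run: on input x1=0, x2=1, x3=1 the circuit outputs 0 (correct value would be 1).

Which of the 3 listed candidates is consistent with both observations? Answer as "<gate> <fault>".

Evaluate each candidate on input x1=0, x2=1, x3=1:
  N1 inverted output: N1=1 [inverted output], N2=1, N3=0, N4=1, N5=0, N6=1 → 1 — eliminated
  N3 inverted output: N1=0, N2=0, N3=0 [inverted output], N4=1, N5=0, N6=1 → 1 — eliminated
  N4 inverted output: N1=0, N2=0, N3=1, N4=0 [inverted output], N5=1, N6=0 → 0 — matches
Only N4 inverted output reproduces the observed 0.

N4 inverted output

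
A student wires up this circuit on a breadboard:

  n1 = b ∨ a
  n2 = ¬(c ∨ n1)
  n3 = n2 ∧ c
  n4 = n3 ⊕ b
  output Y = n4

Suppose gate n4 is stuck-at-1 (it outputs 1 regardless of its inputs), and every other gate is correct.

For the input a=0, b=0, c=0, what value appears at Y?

Propagate with n4 forced: n1=0, n2=1, n3=0, n4=1 [stuck-at-1].
So Y = 1. (Without the fault it would be 0.)

1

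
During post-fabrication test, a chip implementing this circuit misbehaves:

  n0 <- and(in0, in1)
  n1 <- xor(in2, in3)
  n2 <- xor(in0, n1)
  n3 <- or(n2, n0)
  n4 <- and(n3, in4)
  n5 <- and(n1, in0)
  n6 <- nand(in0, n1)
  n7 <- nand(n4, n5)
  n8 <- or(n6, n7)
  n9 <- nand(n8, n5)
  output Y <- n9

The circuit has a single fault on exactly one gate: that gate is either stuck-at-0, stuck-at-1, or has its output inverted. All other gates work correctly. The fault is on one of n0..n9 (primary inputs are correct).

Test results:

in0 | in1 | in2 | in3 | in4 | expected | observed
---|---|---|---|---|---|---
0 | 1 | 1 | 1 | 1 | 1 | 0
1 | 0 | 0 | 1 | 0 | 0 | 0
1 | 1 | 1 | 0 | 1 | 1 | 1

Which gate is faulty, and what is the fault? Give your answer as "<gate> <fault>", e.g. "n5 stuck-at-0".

n5 stuck-at-1

Fault-free values for test 1 (in0=0, in1=1, in2=1, in3=1, in4=1): n0=0, n1=0, n2=0, n3=0, n4=0, n5=0, n6=1, n7=1, n8=1, n9=1, giving Y=1. Observed 0.
Test 1: faults giving observed 0 are {n5 stuck-at-1, n5 inverted output, n9 stuck-at-0, n9 inverted output}.
Test 2 (in0=1, in1=0, in2=0, in3=1, in4=0): fault-free n0=0, n1=1, n2=0, n3=0, n4=0, n5=1, n6=0, n7=1, n8=1, n9=0 → 0; observed 0. Eliminates n5 inverted output, n9 inverted output.
Test 3 (in0=1, in1=1, in2=1, in3=0, in4=1): fault-free n0=1, n1=1, n2=0, n3=1, n4=1, n5=1, n6=0, n7=0, n8=0, n9=1 → 1; observed 1. Eliminates n9 stuck-at-0.
Only n5 stuck-at-1 is consistent with every test.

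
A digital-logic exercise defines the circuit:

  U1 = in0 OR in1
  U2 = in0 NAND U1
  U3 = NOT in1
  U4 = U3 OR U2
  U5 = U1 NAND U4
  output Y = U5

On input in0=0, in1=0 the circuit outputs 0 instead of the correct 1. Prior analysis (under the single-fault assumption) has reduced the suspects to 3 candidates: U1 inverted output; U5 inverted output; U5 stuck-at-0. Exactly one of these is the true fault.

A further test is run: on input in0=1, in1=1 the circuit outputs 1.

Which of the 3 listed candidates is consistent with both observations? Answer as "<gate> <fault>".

Evaluate each candidate on input in0=1, in1=1:
  U1 inverted output: U1=0 [inverted output], U2=1, U3=0, U4=1, U5=1 → 1 — matches
  U5 inverted output: U1=1, U2=0, U3=0, U4=0, U5=0 [inverted output] → 0 — eliminated
  U5 stuck-at-0: U1=1, U2=0, U3=0, U4=0, U5=0 [stuck-at-0] → 0 — eliminated
Only U1 inverted output reproduces the observed 1.

U1 inverted output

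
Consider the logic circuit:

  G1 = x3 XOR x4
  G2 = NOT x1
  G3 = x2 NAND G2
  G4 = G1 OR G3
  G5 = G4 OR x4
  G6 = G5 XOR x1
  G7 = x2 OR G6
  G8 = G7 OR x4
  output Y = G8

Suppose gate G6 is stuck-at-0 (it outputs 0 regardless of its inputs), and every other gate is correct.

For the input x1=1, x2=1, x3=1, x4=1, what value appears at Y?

1

Propagate with G6 forced: G1=0, G2=0, G3=1, G4=1, G5=1, G6=0 [stuck-at-0], G7=1, G8=1.
So Y = 1. (Same as the fault-free value — the fault is masked on this input.)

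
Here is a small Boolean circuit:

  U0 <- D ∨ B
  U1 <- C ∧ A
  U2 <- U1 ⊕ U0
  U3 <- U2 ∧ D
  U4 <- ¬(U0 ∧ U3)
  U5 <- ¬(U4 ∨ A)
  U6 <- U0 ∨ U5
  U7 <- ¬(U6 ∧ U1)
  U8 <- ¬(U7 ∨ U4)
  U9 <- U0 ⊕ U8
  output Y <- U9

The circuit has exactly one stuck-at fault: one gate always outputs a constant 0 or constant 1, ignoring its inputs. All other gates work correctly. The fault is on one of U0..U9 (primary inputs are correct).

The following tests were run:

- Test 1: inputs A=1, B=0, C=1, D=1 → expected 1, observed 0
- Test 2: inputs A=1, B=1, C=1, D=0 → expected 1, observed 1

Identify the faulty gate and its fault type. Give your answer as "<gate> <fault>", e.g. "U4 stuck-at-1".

U2 stuck-at-1

Fault-free values for test 1 (A=1, B=0, C=1, D=1): U0=1, U1=1, U2=0, U3=0, U4=1, U5=0, U6=1, U7=0, U8=0, U9=1, giving Y=1. Observed 0.
Test 1: faults giving observed 0 are {U0 stuck-at-0, U2 stuck-at-1, U3 stuck-at-1, U4 stuck-at-0, U8 stuck-at-1, U9 stuck-at-0}.
Test 2 (A=1, B=1, C=1, D=0): fault-free U0=1, U1=1, U2=0, U3=0, U4=1, U5=0, U6=1, U7=0, U8=0, U9=1 → 1; observed 1. Eliminates U0 stuck-at-0, U3 stuck-at-1, U4 stuck-at-0, U8 stuck-at-1, U9 stuck-at-0.
Only U2 stuck-at-1 is consistent with every test.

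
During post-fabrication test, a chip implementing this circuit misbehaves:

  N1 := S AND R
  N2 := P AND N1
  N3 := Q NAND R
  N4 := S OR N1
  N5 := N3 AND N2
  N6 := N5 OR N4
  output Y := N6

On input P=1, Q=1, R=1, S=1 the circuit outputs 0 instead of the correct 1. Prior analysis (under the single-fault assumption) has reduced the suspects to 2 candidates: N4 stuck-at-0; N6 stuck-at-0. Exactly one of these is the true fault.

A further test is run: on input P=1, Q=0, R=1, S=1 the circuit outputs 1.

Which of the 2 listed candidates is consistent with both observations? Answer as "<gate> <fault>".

N4 stuck-at-0

Evaluate each candidate on input P=1, Q=0, R=1, S=1:
  N4 stuck-at-0: N1=1, N2=1, N3=1, N4=0 [stuck-at-0], N5=1, N6=1 → 1 — matches
  N6 stuck-at-0: N1=1, N2=1, N3=1, N4=1, N5=1, N6=0 [stuck-at-0] → 0 — eliminated
Only N4 stuck-at-0 reproduces the observed 1.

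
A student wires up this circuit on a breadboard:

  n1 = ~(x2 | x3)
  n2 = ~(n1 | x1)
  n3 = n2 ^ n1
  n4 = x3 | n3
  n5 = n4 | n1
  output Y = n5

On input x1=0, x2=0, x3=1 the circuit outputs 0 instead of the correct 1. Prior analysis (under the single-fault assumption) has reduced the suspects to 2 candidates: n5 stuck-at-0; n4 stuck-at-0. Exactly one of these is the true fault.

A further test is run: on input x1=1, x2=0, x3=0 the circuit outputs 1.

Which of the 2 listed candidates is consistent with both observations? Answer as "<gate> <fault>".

n4 stuck-at-0

Evaluate each candidate on input x1=1, x2=0, x3=0:
  n5 stuck-at-0: n1=1, n2=0, n3=1, n4=1, n5=0 [stuck-at-0] → 0 — eliminated
  n4 stuck-at-0: n1=1, n2=0, n3=1, n4=0 [stuck-at-0], n5=1 → 1 — matches
Only n4 stuck-at-0 reproduces the observed 1.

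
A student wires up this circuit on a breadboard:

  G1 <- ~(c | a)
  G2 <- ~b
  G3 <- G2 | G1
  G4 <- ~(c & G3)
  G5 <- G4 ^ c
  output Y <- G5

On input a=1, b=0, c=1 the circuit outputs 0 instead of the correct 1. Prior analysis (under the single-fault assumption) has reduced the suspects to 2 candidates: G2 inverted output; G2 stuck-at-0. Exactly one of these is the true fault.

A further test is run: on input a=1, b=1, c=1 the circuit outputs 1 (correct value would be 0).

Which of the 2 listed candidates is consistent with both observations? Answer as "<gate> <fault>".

G2 inverted output

Evaluate each candidate on input a=1, b=1, c=1:
  G2 inverted output: G1=0, G2=1 [inverted output], G3=1, G4=0, G5=1 → 1 — matches
  G2 stuck-at-0: G1=0, G2=0 [stuck-at-0], G3=0, G4=1, G5=0 → 0 — eliminated
Only G2 inverted output reproduces the observed 1.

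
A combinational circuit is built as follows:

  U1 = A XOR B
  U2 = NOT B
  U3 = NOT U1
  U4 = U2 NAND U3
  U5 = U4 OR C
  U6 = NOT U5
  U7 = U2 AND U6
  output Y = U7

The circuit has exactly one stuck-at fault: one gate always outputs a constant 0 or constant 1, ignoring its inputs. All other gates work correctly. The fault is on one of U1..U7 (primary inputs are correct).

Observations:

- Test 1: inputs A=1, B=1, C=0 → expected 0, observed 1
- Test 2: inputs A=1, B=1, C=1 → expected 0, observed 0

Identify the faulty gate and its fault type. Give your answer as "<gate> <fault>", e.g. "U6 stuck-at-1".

Fault-free values for test 1 (A=1, B=1, C=0): U1=0, U2=0, U3=1, U4=1, U5=1, U6=0, U7=0, giving Y=0. Observed 1.
Test 1: faults giving observed 1 are {U2 stuck-at-1, U7 stuck-at-1}.
Test 2 (A=1, B=1, C=1): fault-free U1=0, U2=0, U3=1, U4=1, U5=1, U6=0, U7=0 → 0; observed 0. Eliminates U7 stuck-at-1.
Only U2 stuck-at-1 is consistent with every test.

U2 stuck-at-1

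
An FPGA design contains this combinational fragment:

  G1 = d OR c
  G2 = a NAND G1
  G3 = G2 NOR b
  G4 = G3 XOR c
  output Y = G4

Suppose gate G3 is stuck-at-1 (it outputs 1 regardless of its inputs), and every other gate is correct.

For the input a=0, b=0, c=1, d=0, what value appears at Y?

0

Propagate with G3 forced: G1=1, G2=1, G3=1 [stuck-at-1], G4=0.
So Y = 0. (Without the fault it would be 1.)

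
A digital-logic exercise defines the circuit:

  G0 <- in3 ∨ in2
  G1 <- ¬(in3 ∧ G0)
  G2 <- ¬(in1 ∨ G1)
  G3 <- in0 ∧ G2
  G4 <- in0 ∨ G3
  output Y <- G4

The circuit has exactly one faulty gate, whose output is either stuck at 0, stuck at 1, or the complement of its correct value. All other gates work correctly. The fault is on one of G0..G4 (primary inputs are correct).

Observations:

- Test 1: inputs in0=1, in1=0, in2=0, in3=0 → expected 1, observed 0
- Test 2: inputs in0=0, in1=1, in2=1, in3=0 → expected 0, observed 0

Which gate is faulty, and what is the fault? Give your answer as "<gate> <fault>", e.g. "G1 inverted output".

G4 stuck-at-0

Fault-free values for test 1 (in0=1, in1=0, in2=0, in3=0): G0=0, G1=1, G2=0, G3=0, G4=1, giving Y=1. Observed 0.
Test 1: faults giving observed 0 are {G4 stuck-at-0, G4 inverted output}.
Test 2 (in0=0, in1=1, in2=1, in3=0): fault-free G0=1, G1=1, G2=0, G3=0, G4=0 → 0; observed 0. Eliminates G4 inverted output.
Only G4 stuck-at-0 is consistent with every test.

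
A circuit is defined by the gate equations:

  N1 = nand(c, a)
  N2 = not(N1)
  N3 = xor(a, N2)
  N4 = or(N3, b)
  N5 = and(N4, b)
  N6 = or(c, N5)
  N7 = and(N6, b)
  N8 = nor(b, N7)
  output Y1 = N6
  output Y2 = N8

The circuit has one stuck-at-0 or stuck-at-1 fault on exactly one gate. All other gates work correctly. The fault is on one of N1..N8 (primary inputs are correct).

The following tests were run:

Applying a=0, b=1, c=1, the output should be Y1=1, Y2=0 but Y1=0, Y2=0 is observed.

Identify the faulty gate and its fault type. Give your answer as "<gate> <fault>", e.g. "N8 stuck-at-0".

N6 stuck-at-0

Fault-free values for test 1 (a=0, b=1, c=1): N1=1, N2=0, N3=0, N4=1, N5=1, N6=1, N7=1, N8=0, giving Y1=1, Y2=0. Observed Y1=0, Y2=0.
Test 1: faults giving observed Y1=0, Y2=0 are {N6 stuck-at-0}.
Only N6 stuck-at-0 is consistent with every test.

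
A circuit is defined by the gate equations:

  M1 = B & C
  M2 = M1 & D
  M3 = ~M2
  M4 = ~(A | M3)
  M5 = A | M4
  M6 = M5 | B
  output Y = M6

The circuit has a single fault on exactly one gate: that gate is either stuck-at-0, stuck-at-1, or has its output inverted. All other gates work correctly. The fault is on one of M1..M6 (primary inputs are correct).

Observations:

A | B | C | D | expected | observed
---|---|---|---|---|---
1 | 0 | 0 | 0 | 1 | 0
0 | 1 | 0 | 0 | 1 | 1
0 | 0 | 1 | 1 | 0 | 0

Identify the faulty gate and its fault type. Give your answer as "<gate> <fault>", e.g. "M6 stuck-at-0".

M5 stuck-at-0

Fault-free values for test 1 (A=1, B=0, C=0, D=0): M1=0, M2=0, M3=1, M4=0, M5=1, M6=1, giving Y=1. Observed 0.
Test 1: faults giving observed 0 are {M5 stuck-at-0, M5 inverted output, M6 stuck-at-0, M6 inverted output}.
Test 2 (A=0, B=1, C=0, D=0): fault-free M1=0, M2=0, M3=1, M4=0, M5=0, M6=1 → 1; observed 1. Eliminates M6 stuck-at-0, M6 inverted output.
Test 3 (A=0, B=0, C=1, D=1): fault-free M1=0, M2=0, M3=1, M4=0, M5=0, M6=0 → 0; observed 0. Eliminates M5 inverted output.
Only M5 stuck-at-0 is consistent with every test.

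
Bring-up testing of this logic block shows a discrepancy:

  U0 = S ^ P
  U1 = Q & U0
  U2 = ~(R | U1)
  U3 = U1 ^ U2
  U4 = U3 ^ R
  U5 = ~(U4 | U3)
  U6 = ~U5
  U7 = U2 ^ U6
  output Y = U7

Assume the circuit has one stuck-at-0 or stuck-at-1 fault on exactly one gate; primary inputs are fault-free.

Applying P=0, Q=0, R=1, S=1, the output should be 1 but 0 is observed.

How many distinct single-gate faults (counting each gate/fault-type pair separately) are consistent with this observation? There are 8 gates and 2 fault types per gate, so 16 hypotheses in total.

Fault-free: U0=1, U1=0, U2=0, U3=0, U4=1, U5=0, U6=1, U7=1 → 1. Observed 0.
  U0: none of the 2 fault types match ✗
  U1: none of the 2 fault types match ✗
  U2: stuck-at-1 ✓; others ✗
  U3: none of the 2 fault types match ✗
  U4: stuck-at-0 ✓; others ✗
  U5: stuck-at-1 ✓; others ✗
  U6: stuck-at-0 ✓; others ✗
  U7: stuck-at-0 ✓; others ✗
Consistent faults: {U2 stuck-at-1, U4 stuck-at-0, U5 stuck-at-1, U6 stuck-at-0, U7 stuck-at-0} — 5 in all.

5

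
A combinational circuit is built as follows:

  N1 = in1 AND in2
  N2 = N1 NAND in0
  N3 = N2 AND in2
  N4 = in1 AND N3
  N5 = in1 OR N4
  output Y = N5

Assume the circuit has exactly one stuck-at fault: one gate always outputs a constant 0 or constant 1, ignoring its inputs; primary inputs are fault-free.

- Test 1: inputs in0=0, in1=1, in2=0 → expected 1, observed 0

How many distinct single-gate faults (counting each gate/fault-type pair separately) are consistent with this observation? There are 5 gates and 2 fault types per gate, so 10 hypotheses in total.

1

Fault-free: N1=0, N2=1, N3=0, N4=0, N5=1 → 1. Observed 0.
  N1 stuck-at-0: output 1 ✗
  N1 stuck-at-1: output 1 ✗
  N2 stuck-at-0: output 1 ✗
  N2 stuck-at-1: output 1 ✗
  N3 stuck-at-0: output 1 ✗
  N3 stuck-at-1: output 1 ✗
  N4 stuck-at-0: output 1 ✗
  N4 stuck-at-1: output 1 ✗
  N5 stuck-at-0: output 0 ✓
  N5 stuck-at-1: output 1 ✗
Consistent faults: {N5 stuck-at-0} — 1 in all.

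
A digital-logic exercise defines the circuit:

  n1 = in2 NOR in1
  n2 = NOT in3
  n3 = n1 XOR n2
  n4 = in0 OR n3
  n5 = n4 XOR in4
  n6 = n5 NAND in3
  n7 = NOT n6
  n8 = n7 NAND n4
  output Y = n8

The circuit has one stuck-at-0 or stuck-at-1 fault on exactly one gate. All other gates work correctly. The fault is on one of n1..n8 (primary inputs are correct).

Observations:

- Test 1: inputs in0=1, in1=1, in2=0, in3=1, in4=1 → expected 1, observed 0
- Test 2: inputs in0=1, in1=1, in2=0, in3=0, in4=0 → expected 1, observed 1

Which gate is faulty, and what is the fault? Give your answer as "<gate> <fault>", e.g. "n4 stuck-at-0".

Fault-free values for test 1 (in0=1, in1=1, in2=0, in3=1, in4=1): n1=0, n2=0, n3=0, n4=1, n5=0, n6=1, n7=0, n8=1, giving Y=1. Observed 0.
Test 1: faults giving observed 0 are {n5 stuck-at-1, n6 stuck-at-0, n7 stuck-at-1, n8 stuck-at-0}.
Test 2 (in0=1, in1=1, in2=0, in3=0, in4=0): fault-free n1=0, n2=1, n3=1, n4=1, n5=1, n6=1, n7=0, n8=1 → 1; observed 1. Eliminates n6 stuck-at-0, n7 stuck-at-1, n8 stuck-at-0.
Only n5 stuck-at-1 is consistent with every test.

n5 stuck-at-1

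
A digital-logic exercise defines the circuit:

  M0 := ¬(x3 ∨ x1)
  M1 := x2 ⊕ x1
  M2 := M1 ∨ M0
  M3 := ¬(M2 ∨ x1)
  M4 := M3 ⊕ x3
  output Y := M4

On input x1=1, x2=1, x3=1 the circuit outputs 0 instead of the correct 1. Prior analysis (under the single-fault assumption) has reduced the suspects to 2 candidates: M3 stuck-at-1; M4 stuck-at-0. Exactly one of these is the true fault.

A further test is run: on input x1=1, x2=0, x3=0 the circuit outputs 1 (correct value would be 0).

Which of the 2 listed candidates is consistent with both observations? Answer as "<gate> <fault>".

M3 stuck-at-1

Evaluate each candidate on input x1=1, x2=0, x3=0:
  M3 stuck-at-1: M0=0, M1=1, M2=1, M3=1 [stuck-at-1], M4=1 → 1 — matches
  M4 stuck-at-0: M0=0, M1=1, M2=1, M3=0, M4=0 [stuck-at-0] → 0 — eliminated
Only M3 stuck-at-1 reproduces the observed 1.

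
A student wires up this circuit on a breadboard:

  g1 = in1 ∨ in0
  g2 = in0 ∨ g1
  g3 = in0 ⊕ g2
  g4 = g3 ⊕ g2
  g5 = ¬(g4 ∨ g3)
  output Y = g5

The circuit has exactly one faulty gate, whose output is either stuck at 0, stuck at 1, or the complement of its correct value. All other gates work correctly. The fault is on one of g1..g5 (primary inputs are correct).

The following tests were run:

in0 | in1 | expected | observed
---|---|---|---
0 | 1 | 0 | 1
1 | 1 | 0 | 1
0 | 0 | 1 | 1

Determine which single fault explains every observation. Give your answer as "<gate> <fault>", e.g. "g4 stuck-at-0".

Fault-free values for test 1 (in0=0, in1=1): g1=1, g2=1, g3=1, g4=0, g5=0, giving Y=0. Observed 1.
Test 1: faults giving observed 1 are {g1 stuck-at-0, g1 inverted output, g2 stuck-at-0, g2 inverted output, g5 stuck-at-1, g5 inverted output}.
Test 2 (in0=1, in1=1): fault-free g1=1, g2=1, g3=0, g4=1, g5=0 → 0; observed 1. Eliminates g1 stuck-at-0, g1 inverted output, g2 stuck-at-0, g2 inverted output.
Test 3 (in0=0, in1=0): fault-free g1=0, g2=0, g3=0, g4=0, g5=1 → 1; observed 1. Eliminates g5 inverted output.
Only g5 stuck-at-1 is consistent with every test.

g5 stuck-at-1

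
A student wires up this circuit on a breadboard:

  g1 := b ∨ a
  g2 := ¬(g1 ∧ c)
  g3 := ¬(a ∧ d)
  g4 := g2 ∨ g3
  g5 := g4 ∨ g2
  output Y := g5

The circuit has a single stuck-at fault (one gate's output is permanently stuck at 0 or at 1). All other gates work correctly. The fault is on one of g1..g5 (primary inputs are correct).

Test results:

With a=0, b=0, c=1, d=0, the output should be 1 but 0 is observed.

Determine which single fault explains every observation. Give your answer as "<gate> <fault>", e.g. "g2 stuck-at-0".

Fault-free values for test 1 (a=0, b=0, c=1, d=0): g1=0, g2=1, g3=1, g4=1, g5=1, giving Y=1. Observed 0.
Test 1: faults giving observed 0 are {g5 stuck-at-0}.
Only g5 stuck-at-0 is consistent with every test.

g5 stuck-at-0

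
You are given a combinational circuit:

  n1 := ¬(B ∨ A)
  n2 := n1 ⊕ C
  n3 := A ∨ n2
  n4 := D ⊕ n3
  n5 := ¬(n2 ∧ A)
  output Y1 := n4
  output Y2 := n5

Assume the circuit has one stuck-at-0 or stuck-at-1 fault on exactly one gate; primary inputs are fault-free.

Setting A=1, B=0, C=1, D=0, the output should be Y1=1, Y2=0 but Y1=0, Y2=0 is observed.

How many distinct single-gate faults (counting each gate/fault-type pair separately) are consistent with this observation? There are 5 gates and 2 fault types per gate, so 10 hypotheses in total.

2

Fault-free: n1=0, n2=1, n3=1, n4=1, n5=0 → Y1=1, Y2=0. Observed Y1=0, Y2=0.
  n1 stuck-at-0: output Y1=1, Y2=0 ✗
  n1 stuck-at-1: output Y1=1, Y2=1 ✗
  n2 stuck-at-0: output Y1=1, Y2=1 ✗
  n2 stuck-at-1: output Y1=1, Y2=0 ✗
  n3 stuck-at-0: output Y1=0, Y2=0 ✓
  n3 stuck-at-1: output Y1=1, Y2=0 ✗
  n4 stuck-at-0: output Y1=0, Y2=0 ✓
  n4 stuck-at-1: output Y1=1, Y2=0 ✗
  n5 stuck-at-0: output Y1=1, Y2=0 ✗
  n5 stuck-at-1: output Y1=1, Y2=1 ✗
Consistent faults: {n3 stuck-at-0, n4 stuck-at-0} — 2 in all.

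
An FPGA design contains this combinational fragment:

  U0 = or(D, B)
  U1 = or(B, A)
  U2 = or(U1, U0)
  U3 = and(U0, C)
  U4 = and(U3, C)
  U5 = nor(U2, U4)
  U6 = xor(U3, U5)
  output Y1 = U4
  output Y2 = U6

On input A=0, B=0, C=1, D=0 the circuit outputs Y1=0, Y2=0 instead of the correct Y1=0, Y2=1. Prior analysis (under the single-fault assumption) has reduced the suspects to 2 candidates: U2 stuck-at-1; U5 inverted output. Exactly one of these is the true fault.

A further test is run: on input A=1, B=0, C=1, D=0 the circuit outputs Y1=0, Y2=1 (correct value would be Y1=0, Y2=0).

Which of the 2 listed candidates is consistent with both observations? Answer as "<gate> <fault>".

U5 inverted output

Evaluate each candidate on input A=1, B=0, C=1, D=0:
  U2 stuck-at-1: U0=0, U1=1, U2=1 [stuck-at-1], U3=0, U4=0, U5=0, U6=0 → Y1=0, Y2=0 — eliminated
  U5 inverted output: U0=0, U1=1, U2=1, U3=0, U4=0, U5=1 [inverted output], U6=1 → Y1=0, Y2=1 — matches
Only U5 inverted output reproduces the observed Y1=0, Y2=1.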